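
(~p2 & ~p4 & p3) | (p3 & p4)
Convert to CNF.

(~p2 | p4) & p3

(~p2 & ~p4 & p3) | (p3 & p4)
≡ (~p2 | p3) & (~p2 | p4) & (~p4 | p3) & (~p4 | p4) & (p3 | p3) & (p3 | p4)   (distribute | over &)
≡ (~p2 | p4) & p3   (simplify)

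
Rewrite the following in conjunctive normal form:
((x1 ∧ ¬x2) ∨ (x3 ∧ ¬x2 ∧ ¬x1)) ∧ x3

((x1 ∧ ¬x2) ∨ (x3 ∧ ¬x2 ∧ ¬x1)) ∧ x3
⇔ (x1 ∨ x3) ∧ (x1 ∨ ¬x2) ∧ (x1 ∨ ¬x1) ∧ (¬x2 ∨ x3) ∧ (¬x2 ∨ ¬x2) ∧ (¬x2 ∨ ¬x1) ∧ x3
⇔ ¬x2 ∧ x3

¬x2 ∧ x3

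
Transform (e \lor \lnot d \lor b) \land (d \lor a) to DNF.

(e \land d) \lor (e \land a) \lor (\lnot d \land a) \lor (b \land d) \lor (b \land a)

(e \lor \lnot d \lor b) \land (d \lor a)
⇔ (e \land d) \lor (e \land a) \lor (\lnot d \land d) \lor (\lnot d \land a) \lor (b \land d) \lor (b \land a)   (distribute \land over \lor)
⇔ (e \land d) \lor (e \land a) \lor (\lnot d \land a) \lor (b \land d) \lor (b \land a)   (simplify)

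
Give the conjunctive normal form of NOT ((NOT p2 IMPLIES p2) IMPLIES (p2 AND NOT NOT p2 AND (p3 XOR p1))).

p2 AND (NOT p2 OR NOT p3 OR p1) AND (NOT p2 OR NOT p1 OR p3)

NOT ((NOT p2 IMPLIES p2) IMPLIES (p2 AND NOT NOT p2 AND (p3 XOR p1)))
⇔ NOT (NOT (NOT p2 IMPLIES p2) OR (p2 AND NOT NOT p2 AND (p3 XOR p1)))   [eliminate IMPLIES]
⇔ NOT (NOT (NOT NOT p2 OR p2) OR (p2 AND NOT NOT p2 AND (p3 XOR p1)))   [eliminate IMPLIES]
⇔ NOT (NOT (NOT NOT p2 OR p2) OR (p2 AND NOT NOT p2 AND (p3 OR p1) AND NOT (p3 AND p1)))   [expand XOR]
⇔ NOT NOT (NOT NOT p2 OR p2) AND NOT (p2 AND NOT NOT p2 AND (p3 OR p1) AND NOT (p3 AND p1))   [De Morgan]
⇔ (NOT NOT p2 OR p2) AND NOT (p2 AND NOT NOT p2 AND (p3 OR p1) AND NOT (p3 AND p1))   [double negation]
⇔ (p2 OR p2) AND NOT (p2 AND NOT NOT p2 AND (p3 OR p1) AND NOT (p3 AND p1))   [double negation]
⇔ (p2 OR p2) AND (NOT p2 OR NOT NOT NOT p2 OR NOT (p3 OR p1) OR NOT NOT (p3 AND p1))   [De Morgan]
⇔ (p2 OR p2) AND (NOT p2 OR NOT p2 OR NOT (p3 OR p1) OR NOT NOT (p3 AND p1))   [double negation]
⇔ (p2 OR p2) AND (NOT p2 OR NOT p2 OR (NOT p3 AND NOT p1) OR NOT NOT (p3 AND p1))   [De Morgan]
⇔ (p2 OR p2) AND (NOT p2 OR NOT p2 OR (NOT p3 AND NOT p1) OR (p3 AND p1))   [double negation]
⇔ (p2 OR p2) AND (NOT p2 OR NOT p2 OR NOT p3 OR p3) AND (NOT p2 OR NOT p2 OR NOT p3 OR p1) AND (NOT p2 OR NOT p2 OR NOT p1 OR p3) AND (NOT p2 OR NOT p2 OR NOT p1 OR p1)   [distribute OR over AND]
⇔ p2 AND (NOT p2 OR NOT p3 OR p1) AND (NOT p2 OR NOT p1 OR p3)   [simplify]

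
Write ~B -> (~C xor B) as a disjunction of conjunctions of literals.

B | (~C & ~B)

~B -> (~C xor B)
⇔ ~~B | (~C xor B)   [eliminate ->]
⇔ ~~B | (~C & ~B) | (~~C & B)   [expand xor]
⇔ B | (~C & ~B) | (~~C & B)   [double negation]
⇔ B | (~C & ~B) | (C & B)   [double negation]
⇔ B | (~C & ~B)   [simplify]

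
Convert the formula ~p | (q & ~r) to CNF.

~p | (q & ~r)
≡ (~p | q) & (~p | ~r)   — distribute | over &

(~p | q) & (~p | ~r)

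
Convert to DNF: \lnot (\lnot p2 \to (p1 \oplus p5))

\lnot (\lnot p2 \to (p1 \oplus p5))
≡ \lnot (\lnot \lnot p2 \lor (p1 \oplus p5))   [eliminate \to]
≡ \lnot (\lnot \lnot p2 \lor (p1 \land \lnot p5) \lor (\lnot p1 \land p5))   [expand \oplus]
≡ \lnot \lnot \lnot p2 \land \lnot (p1 \land \lnot p5) \land \lnot (\lnot p1 \land p5)   [De Morgan]
≡ \lnot p2 \land \lnot (p1 \land \lnot p5) \land \lnot (\lnot p1 \land p5)   [double negation]
≡ \lnot p2 \land (\lnot p1 \lor \lnot \lnot p5) \land \lnot (\lnot p1 \land p5)   [De Morgan]
≡ \lnot p2 \land (\lnot p1 \lor p5) \land \lnot (\lnot p1 \land p5)   [double negation]
≡ \lnot p2 \land (\lnot p1 \lor p5) \land (\lnot \lnot p1 \lor \lnot p5)   [De Morgan]
≡ \lnot p2 \land (\lnot p1 \lor p5) \land (p1 \lor \lnot p5)   [double negation]
≡ (\lnot p2 \land \lnot p1 \land p1) \lor (\lnot p2 \land \lnot p1 \land \lnot p5) \lor (\lnot p2 \land p5 \land p1) \lor (\lnot p2 \land p5 \land \lnot p5)   [distribute \land over \lor]
≡ (\lnot p2 \land \lnot p1 \land \lnot p5) \lor (\lnot p2 \land p5 \land p1)   [simplify]

(\lnot p2 \land \lnot p1 \land \lnot p5) \lor (\lnot p2 \land p5 \land p1)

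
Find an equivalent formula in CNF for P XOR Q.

(P OR Q) AND (NOT P OR NOT Q)

P XOR Q
≡ (P OR Q) AND NOT (P AND Q)   (expand XOR)
≡ (P OR Q) AND (NOT P OR NOT Q)   (De Morgan)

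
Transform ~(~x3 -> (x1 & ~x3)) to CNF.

~x3 & (~x1 | x3)

~(~x3 -> (x1 & ~x3))
= ~(~~x3 | (x1 & ~x3))   [eliminate ->]
= ~~~x3 & ~(x1 & ~x3)   [De Morgan]
= ~x3 & ~(x1 & ~x3)   [double negation]
= ~x3 & (~x1 | ~~x3)   [De Morgan]
= ~x3 & (~x1 | x3)   [double negation]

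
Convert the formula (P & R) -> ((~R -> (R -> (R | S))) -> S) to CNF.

(P & R) -> ((~R -> (R -> (R | S))) -> S)
≡ ~(P & R) | ((~R -> (R -> (R | S))) -> S)   (eliminate ->)
≡ ~(P & R) | ~(~R -> (R -> (R | S))) | S   (eliminate ->)
≡ ~(P & R) | ~(~~R | (R -> (R | S))) | S   (eliminate ->)
≡ ~(P & R) | ~(~~R | ~R | R | S) | S   (eliminate ->)
≡ ~P | ~R | ~(~~R | ~R | R | S) | S   (De Morgan)
≡ ~P | ~R | (~~~R & ~~R & ~R & ~S) | S   (De Morgan)
≡ ~P | ~R | (~R & ~~R & ~R & ~S) | S   (double negation)
≡ ~P | ~R | (~R & R & ~R & ~S) | S   (double negation)
≡ (~P | ~R | ~R | S) & (~P | ~R | R | S) & (~P | ~R | ~R | S) & (~P | ~R | ~S | S)   (distribute | over &)
≡ ~P | ~R | S   (simplify)

~P | ~R | S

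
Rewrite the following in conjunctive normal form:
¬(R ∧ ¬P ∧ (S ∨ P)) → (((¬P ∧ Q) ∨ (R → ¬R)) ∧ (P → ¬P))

¬P ∧ (S ∨ P ∨ Q ∨ ¬R)

¬(R ∧ ¬P ∧ (S ∨ P)) → (((¬P ∧ Q) ∨ (R → ¬R)) ∧ (P → ¬P))
≡ ¬¬(R ∧ ¬P ∧ (S ∨ P)) ∨ (((¬P ∧ Q) ∨ (R → ¬R)) ∧ (P → ¬P))   [eliminate →]
≡ ¬¬(R ∧ ¬P ∧ (S ∨ P)) ∨ (((¬P ∧ Q) ∨ ¬R ∨ ¬R) ∧ (P → ¬P))   [eliminate →]
≡ ¬¬(R ∧ ¬P ∧ (S ∨ P)) ∨ (((¬P ∧ Q) ∨ ¬R ∨ ¬R) ∧ (¬P ∨ ¬P))   [eliminate →]
≡ (R ∧ ¬P ∧ (S ∨ P)) ∨ (((¬P ∧ Q) ∨ ¬R ∨ ¬R) ∧ (¬P ∨ ¬P))   [double negation]
≡ (R ∨ ¬P ∨ ¬R ∨ ¬R) ∧ (R ∨ Q ∨ ¬R ∨ ¬R) ∧ (R ∨ ¬P ∨ ¬P) ∧ (¬P ∨ ¬P ∨ ¬R ∨ ¬R) ∧ (¬P ∨ Q ∨ ¬R ∨ ¬R) ∧ (¬P ∨ ¬P ∨ ¬P) ∧ (S ∨ P ∨ ¬P ∨ ¬R ∨ ¬R) ∧ (S ∨ P ∨ Q ∨ ¬R ∨ ¬R) ∧ (S ∨ P ∨ ¬P ∨ ¬P)   [distribute ∨ over ∧]
≡ ¬P ∧ (S ∨ P ∨ Q ∨ ¬R)   [simplify]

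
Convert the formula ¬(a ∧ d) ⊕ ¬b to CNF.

(¬a ∨ ¬d ∨ ¬b) ∧ (a ∨ b) ∧ (d ∨ b)

¬(a ∧ d) ⊕ ¬b
= (¬(a ∧ d) ∨ ¬b) ∧ ¬(¬(a ∧ d) ∧ ¬b)   [expand ⊕]
= (¬a ∨ ¬d ∨ ¬b) ∧ ¬(¬(a ∧ d) ∧ ¬b)   [De Morgan]
= (¬a ∨ ¬d ∨ ¬b) ∧ (¬¬(a ∧ d) ∨ ¬¬b)   [De Morgan]
= (¬a ∨ ¬d ∨ ¬b) ∧ ((a ∧ d) ∨ ¬¬b)   [double negation]
= (¬a ∨ ¬d ∨ ¬b) ∧ ((a ∧ d) ∨ b)   [double negation]
= (¬a ∨ ¬d ∨ ¬b) ∧ (a ∨ b) ∧ (d ∨ b)   [distribute ∨ over ∧]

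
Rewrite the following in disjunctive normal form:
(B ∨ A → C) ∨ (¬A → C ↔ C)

¬B ∧ ¬A ∨ C ∨ ¬A ∧ ¬C

(B ∨ A → C) ∨ (¬A → C ↔ C)
⇔ ¬(B ∨ A) ∨ C ∨ (¬A → C ↔ C)   [eliminate →]
⇔ ¬(B ∨ A) ∨ C ∨ ((¬A → C) → C) ∧ (C → (¬A → C))   [eliminate ↔]
⇔ ¬(B ∨ A) ∨ C ∨ (¬(¬A → C) ∨ C) ∧ (C → (¬A → C))   [eliminate →]
⇔ ¬(B ∨ A) ∨ C ∨ (¬(¬¬A ∨ C) ∨ C) ∧ (C → (¬A → C))   [eliminate →]
⇔ ¬(B ∨ A) ∨ C ∨ (¬(¬¬A ∨ C) ∨ C) ∧ (¬C ∨ (¬A → C))   [eliminate →]
⇔ ¬(B ∨ A) ∨ C ∨ (¬(¬¬A ∨ C) ∨ C) ∧ (¬C ∨ ¬¬A ∨ C)   [eliminate →]
⇔ ¬B ∧ ¬A ∨ C ∨ (¬(¬¬A ∨ C) ∨ C) ∧ (¬C ∨ ¬¬A ∨ C)   [De Morgan]
⇔ ¬B ∧ ¬A ∨ C ∨ (¬¬¬A ∧ ¬C ∨ C) ∧ (¬C ∨ ¬¬A ∨ C)   [De Morgan]
⇔ ¬B ∧ ¬A ∨ C ∨ (¬A ∧ ¬C ∨ C) ∧ (¬C ∨ ¬¬A ∨ C)   [double negation]
⇔ ¬B ∧ ¬A ∨ C ∨ (¬A ∧ ¬C ∨ C) ∧ (¬C ∨ A ∨ C)   [double negation]
⇔ ¬B ∧ ¬A ∨ C ∨ ¬A ∧ ¬C ∧ ¬C ∨ ¬A ∧ ¬C ∧ A ∨ ¬A ∧ ¬C ∧ C ∨ C ∧ ¬C ∨ C ∧ A ∨ C ∧ C   [distribute ∧ over ∨]
⇔ ¬B ∧ ¬A ∨ C ∨ ¬A ∧ ¬C   [simplify]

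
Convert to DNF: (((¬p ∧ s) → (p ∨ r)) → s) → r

¬s ∨ r

(((¬p ∧ s) → (p ∨ r)) → s) → r
= ¬(((¬p ∧ s) → (p ∨ r)) → s) ∨ r   [eliminate →]
= ¬(¬((¬p ∧ s) → (p ∨ r)) ∨ s) ∨ r   [eliminate →]
= ¬(¬(¬(¬p ∧ s) ∨ p ∨ r) ∨ s) ∨ r   [eliminate →]
= (¬¬(¬(¬p ∧ s) ∨ p ∨ r) ∧ ¬s) ∨ r   [De Morgan]
= ((¬(¬p ∧ s) ∨ p ∨ r) ∧ ¬s) ∨ r   [double negation]
= ((¬¬p ∨ ¬s ∨ p ∨ r) ∧ ¬s) ∨ r   [De Morgan]
= ((p ∨ ¬s ∨ p ∨ r) ∧ ¬s) ∨ r   [double negation]
= (p ∧ ¬s) ∨ (¬s ∧ ¬s) ∨ (p ∧ ¬s) ∨ (r ∧ ¬s) ∨ r   [distribute ∧ over ∨]
= ¬s ∨ r   [simplify]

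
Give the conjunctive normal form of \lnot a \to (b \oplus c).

(a \lor b \lor c) \land (a \lor \lnot b \lor \lnot c)

\lnot a \to (b \oplus c)
= \lnot \lnot a \lor (b \oplus c)   (eliminate \to)
= \lnot \lnot a \lor ((b \lor c) \land \lnot (b \land c))   (expand \oplus)
= a \lor ((b \lor c) \land \lnot (b \land c))   (double negation)
= a \lor ((b \lor c) \land (\lnot b \lor \lnot c))   (De Morgan)
= (a \lor b \lor c) \land (a \lor \lnot b \lor \lnot c)   (distribute \lor over \land)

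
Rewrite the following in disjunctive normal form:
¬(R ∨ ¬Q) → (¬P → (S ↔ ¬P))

¬(R ∨ ¬Q) → (¬P → (S ↔ ¬P))
= ¬¬(R ∨ ¬Q) ∨ (¬P → (S ↔ ¬P))   [eliminate →]
= ¬¬(R ∨ ¬Q) ∨ ¬¬P ∨ (S ↔ ¬P)   [eliminate →]
= ¬¬(R ∨ ¬Q) ∨ ¬¬P ∨ ((S → ¬P) ∧ (¬P → S))   [eliminate ↔]
= ¬¬(R ∨ ¬Q) ∨ ¬¬P ∨ ((¬S ∨ ¬P) ∧ (¬P → S))   [eliminate →]
= ¬¬(R ∨ ¬Q) ∨ ¬¬P ∨ ((¬S ∨ ¬P) ∧ (¬¬P ∨ S))   [eliminate →]
= R ∨ ¬Q ∨ ¬¬P ∨ ((¬S ∨ ¬P) ∧ (¬¬P ∨ S))   [double negation]
= R ∨ ¬Q ∨ P ∨ ((¬S ∨ ¬P) ∧ (¬¬P ∨ S))   [double negation]
= R ∨ ¬Q ∨ P ∨ ((¬S ∨ ¬P) ∧ (P ∨ S))   [double negation]
= R ∨ ¬Q ∨ P ∨ (¬S ∧ P) ∨ (¬S ∧ S) ∨ (¬P ∧ P) ∨ (¬P ∧ S)   [distribute ∧ over ∨]
= R ∨ ¬Q ∨ P ∨ (¬P ∧ S)   [simplify]

R ∨ ¬Q ∨ P ∨ (¬P ∧ S)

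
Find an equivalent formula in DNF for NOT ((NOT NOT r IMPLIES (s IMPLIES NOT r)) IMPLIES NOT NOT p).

NOT ((NOT NOT r IMPLIES (s IMPLIES NOT r)) IMPLIES NOT NOT p)
≡ NOT (NOT (NOT NOT r IMPLIES (s IMPLIES NOT r)) OR NOT NOT p)
≡ NOT (NOT (NOT NOT NOT r OR (s IMPLIES NOT r)) OR NOT NOT p)
≡ NOT (NOT (NOT NOT NOT r OR NOT s OR NOT r) OR NOT NOT p)
≡ NOT NOT (NOT NOT NOT r OR NOT s OR NOT r) AND NOT NOT NOT p
≡ (NOT NOT NOT r OR NOT s OR NOT r) AND NOT NOT NOT p
≡ (NOT r OR NOT s OR NOT r) AND NOT NOT NOT p
≡ (NOT r OR NOT s OR NOT r) AND NOT p
≡ (NOT r AND NOT p) OR (NOT s AND NOT p) OR (NOT r AND NOT p)
≡ (NOT r AND NOT p) OR (NOT s AND NOT p)

(NOT r AND NOT p) OR (NOT s AND NOT p)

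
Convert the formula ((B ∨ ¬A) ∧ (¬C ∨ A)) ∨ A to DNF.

(B ∧ ¬C) ∨ (¬A ∧ ¬C) ∨ A

((B ∨ ¬A) ∧ (¬C ∨ A)) ∨ A
≡ (B ∧ ¬C) ∨ (B ∧ A) ∨ (¬A ∧ ¬C) ∨ (¬A ∧ A) ∨ A   [distribute ∧ over ∨]
≡ (B ∧ ¬C) ∨ (¬A ∧ ¬C) ∨ A   [simplify]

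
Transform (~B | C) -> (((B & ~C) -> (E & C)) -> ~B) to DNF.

(B & ~C) | ~B

(~B | C) -> (((B & ~C) -> (E & C)) -> ~B)
⇔ ~(~B | C) | (((B & ~C) -> (E & C)) -> ~B)   [eliminate ->]
⇔ ~(~B | C) | ~((B & ~C) -> (E & C)) | ~B   [eliminate ->]
⇔ ~(~B | C) | ~(~(B & ~C) | (E & C)) | ~B   [eliminate ->]
⇔ (~~B & ~C) | ~(~(B & ~C) | (E & C)) | ~B   [De Morgan]
⇔ (B & ~C) | ~(~(B & ~C) | (E & C)) | ~B   [double negation]
⇔ (B & ~C) | (~~(B & ~C) & ~(E & C)) | ~B   [De Morgan]
⇔ (B & ~C) | (B & ~C & ~(E & C)) | ~B   [double negation]
⇔ (B & ~C) | (B & ~C & (~E | ~C)) | ~B   [De Morgan]
⇔ (B & ~C) | (B & ~C & ~E) | (B & ~C & ~C) | ~B   [distribute & over |]
⇔ (B & ~C) | ~B   [simplify]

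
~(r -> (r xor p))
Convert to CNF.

~(r -> (r xor p))
≡ ~(~r | (r xor p))   (eliminate ->)
≡ ~(~r | ((r | p) & ~(r & p)))   (expand xor)
≡ ~~r & ~((r | p) & ~(r & p))   (De Morgan)
≡ r & ~((r | p) & ~(r & p))   (double negation)
≡ r & (~(r | p) | ~~(r & p))   (De Morgan)
≡ r & ((~r & ~p) | ~~(r & p))   (De Morgan)
≡ r & ((~r & ~p) | (r & p))   (double negation)
≡ r & (~r | r) & (~r | p) & (~p | r) & (~p | p)   (distribute | over &)
≡ r & (~r | p)   (simplify)

r & (~r | p)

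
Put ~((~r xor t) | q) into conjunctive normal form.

(r | t) & (~t | ~r) & ~q

~((~r xor t) | q)
≡ ~(((~r | t) & ~(~r & t)) | q)   — expand xor
≡ ~((~r | t) & ~(~r & t)) & ~q   — De Morgan
≡ (~(~r | t) | ~~(~r & t)) & ~q   — De Morgan
≡ ((~~r & ~t) | ~~(~r & t)) & ~q   — De Morgan
≡ ((r & ~t) | ~~(~r & t)) & ~q   — double negation
≡ ((r & ~t) | (~r & t)) & ~q   — double negation
≡ (r | ~r) & (r | t) & (~t | ~r) & (~t | t) & ~q   — distribute | over &
≡ (r | t) & (~t | ~r) & ~q   — simplify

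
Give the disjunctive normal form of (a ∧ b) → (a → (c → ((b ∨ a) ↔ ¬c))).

(a ∧ b) → (a → (c → ((b ∨ a) ↔ ¬c)))
= ¬(a ∧ b) ∨ (a → (c → ((b ∨ a) ↔ ¬c)))   [eliminate →]
= ¬(a ∧ b) ∨ ¬a ∨ (c → ((b ∨ a) ↔ ¬c))   [eliminate →]
= ¬(a ∧ b) ∨ ¬a ∨ ¬c ∨ ((b ∨ a) ↔ ¬c)   [eliminate →]
= ¬(a ∧ b) ∨ ¬a ∨ ¬c ∨ (((b ∨ a) → ¬c) ∧ (¬c → (b ∨ a)))   [eliminate ↔]
= ¬(a ∧ b) ∨ ¬a ∨ ¬c ∨ ((¬(b ∨ a) ∨ ¬c) ∧ (¬c → (b ∨ a)))   [eliminate →]
= ¬(a ∧ b) ∨ ¬a ∨ ¬c ∨ ((¬(b ∨ a) ∨ ¬c) ∧ (¬¬c ∨ b ∨ a))   [eliminate →]
= ¬a ∨ ¬b ∨ ¬a ∨ ¬c ∨ ((¬(b ∨ a) ∨ ¬c) ∧ (¬¬c ∨ b ∨ a))   [De Morgan]
= ¬a ∨ ¬b ∨ ¬a ∨ ¬c ∨ (((¬b ∧ ¬a) ∨ ¬c) ∧ (¬¬c ∨ b ∨ a))   [De Morgan]
= ¬a ∨ ¬b ∨ ¬a ∨ ¬c ∨ (((¬b ∧ ¬a) ∨ ¬c) ∧ (c ∨ b ∨ a))   [double negation]
= ¬a ∨ ¬b ∨ ¬a ∨ ¬c ∨ (¬b ∧ ¬a ∧ c) ∨ (¬b ∧ ¬a ∧ b) ∨ (¬b ∧ ¬a ∧ a) ∨ (¬c ∧ c) ∨ (¬c ∧ b) ∨ (¬c ∧ a)   [distribute ∧ over ∨]
= ¬a ∨ ¬b ∨ ¬c   [simplify]

¬a ∨ ¬b ∨ ¬c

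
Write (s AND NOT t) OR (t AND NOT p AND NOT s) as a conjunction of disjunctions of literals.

(s OR t) AND (s OR NOT p) AND (NOT t OR NOT p) AND (NOT t OR NOT s)

(s AND NOT t) OR (t AND NOT p AND NOT s)
≡ (s OR t) AND (s OR NOT p) AND (s OR NOT s) AND (NOT t OR t) AND (NOT t OR NOT p) AND (NOT t OR NOT s)
≡ (s OR t) AND (s OR NOT p) AND (NOT t OR NOT p) AND (NOT t OR NOT s)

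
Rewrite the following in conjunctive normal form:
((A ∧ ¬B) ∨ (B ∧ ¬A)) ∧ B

(¬B ∨ ¬A) ∧ B

((A ∧ ¬B) ∨ (B ∧ ¬A)) ∧ B
⇔ (A ∨ B) ∧ (A ∨ ¬A) ∧ (¬B ∨ B) ∧ (¬B ∨ ¬A) ∧ B   [distribute ∨ over ∧]
⇔ (¬B ∨ ¬A) ∧ B   [simplify]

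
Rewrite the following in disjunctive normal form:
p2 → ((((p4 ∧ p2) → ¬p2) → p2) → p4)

¬p2 ∨ p4

p2 → ((((p4 ∧ p2) → ¬p2) → p2) → p4)
= ¬p2 ∨ ((((p4 ∧ p2) → ¬p2) → p2) → p4)   — eliminate →
= ¬p2 ∨ ¬(((p4 ∧ p2) → ¬p2) → p2) ∨ p4   — eliminate →
= ¬p2 ∨ ¬(¬((p4 ∧ p2) → ¬p2) ∨ p2) ∨ p4   — eliminate →
= ¬p2 ∨ ¬(¬(¬(p4 ∧ p2) ∨ ¬p2) ∨ p2) ∨ p4   — eliminate →
= ¬p2 ∨ (¬¬(¬(p4 ∧ p2) ∨ ¬p2) ∧ ¬p2) ∨ p4   — De Morgan
= ¬p2 ∨ ((¬(p4 ∧ p2) ∨ ¬p2) ∧ ¬p2) ∨ p4   — double negation
= ¬p2 ∨ ((¬p4 ∨ ¬p2 ∨ ¬p2) ∧ ¬p2) ∨ p4   — De Morgan
= ¬p2 ∨ (¬p4 ∧ ¬p2) ∨ (¬p2 ∧ ¬p2) ∨ (¬p2 ∧ ¬p2) ∨ p4   — distribute ∧ over ∨
= ¬p2 ∨ p4   — simplify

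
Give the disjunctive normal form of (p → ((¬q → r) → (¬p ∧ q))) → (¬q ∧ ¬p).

(p → ((¬q → r) → (¬p ∧ q))) → (¬q ∧ ¬p)
= ¬(p → ((¬q → r) → (¬p ∧ q))) ∨ (¬q ∧ ¬p)
= ¬(¬p ∨ ((¬q → r) → (¬p ∧ q))) ∨ (¬q ∧ ¬p)
= ¬(¬p ∨ ¬(¬q → r) ∨ (¬p ∧ q)) ∨ (¬q ∧ ¬p)
= ¬(¬p ∨ ¬(¬¬q ∨ r) ∨ (¬p ∧ q)) ∨ (¬q ∧ ¬p)
= (¬¬p ∧ ¬¬(¬¬q ∨ r) ∧ ¬(¬p ∧ q)) ∨ (¬q ∧ ¬p)
= (p ∧ ¬¬(¬¬q ∨ r) ∧ ¬(¬p ∧ q)) ∨ (¬q ∧ ¬p)
= (p ∧ (¬¬q ∨ r) ∧ ¬(¬p ∧ q)) ∨ (¬q ∧ ¬p)
= (p ∧ (q ∨ r) ∧ ¬(¬p ∧ q)) ∨ (¬q ∧ ¬p)
= (p ∧ (q ∨ r) ∧ (¬¬p ∨ ¬q)) ∨ (¬q ∧ ¬p)
= (p ∧ (q ∨ r) ∧ (p ∨ ¬q)) ∨ (¬q ∧ ¬p)
= (p ∧ q ∧ p) ∨ (p ∧ q ∧ ¬q) ∨ (p ∧ r ∧ p) ∨ (p ∧ r ∧ ¬q) ∨ (¬q ∧ ¬p)
= (p ∧ q) ∨ (p ∧ r) ∨ (¬q ∧ ¬p)

(p ∧ q) ∨ (p ∧ r) ∨ (¬q ∧ ¬p)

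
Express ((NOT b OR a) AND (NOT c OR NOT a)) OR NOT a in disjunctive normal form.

((NOT b OR a) AND (NOT c OR NOT a)) OR NOT a
≡ (NOT b AND NOT c) OR (NOT b AND NOT a) OR (a AND NOT c) OR (a AND NOT a) OR NOT a   [distribute AND over OR]
≡ (NOT b AND NOT c) OR (a AND NOT c) OR NOT a   [simplify]

(NOT b AND NOT c) OR (a AND NOT c) OR NOT a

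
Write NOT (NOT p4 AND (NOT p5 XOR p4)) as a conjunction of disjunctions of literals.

p4 OR p5

NOT (NOT p4 AND (NOT p5 XOR p4))
≡ NOT (NOT p4 AND (NOT p5 OR p4) AND NOT (NOT p5 AND p4))   — expand XOR
≡ NOT NOT p4 OR NOT (NOT p5 OR p4) OR NOT NOT (NOT p5 AND p4)   — De Morgan
≡ p4 OR NOT (NOT p5 OR p4) OR NOT NOT (NOT p5 AND p4)   — double negation
≡ p4 OR (NOT NOT p5 AND NOT p4) OR NOT NOT (NOT p5 AND p4)   — De Morgan
≡ p4 OR (p5 AND NOT p4) OR NOT NOT (NOT p5 AND p4)   — double negation
≡ p4 OR (p5 AND NOT p4) OR (NOT p5 AND p4)   — double negation
≡ (p4 OR p5 OR NOT p5) AND (p4 OR p5 OR p4) AND (p4 OR NOT p4 OR NOT p5) AND (p4 OR NOT p4 OR p4)   — distribute OR over AND
≡ p4 OR p5   — simplify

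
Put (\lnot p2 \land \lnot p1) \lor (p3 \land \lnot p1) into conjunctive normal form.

(\lnot p2 \land \lnot p1) \lor (p3 \land \lnot p1)
⇔ (\lnot p2 \lor p3) \land (\lnot p2 \lor \lnot p1) \land (\lnot p1 \lor p3) \land (\lnot p1 \lor \lnot p1)   [distribute \lor over \land]
⇔ (\lnot p2 \lor p3) \land \lnot p1   [simplify]

(\lnot p2 \lor p3) \land \lnot p1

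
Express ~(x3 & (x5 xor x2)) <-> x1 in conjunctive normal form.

(x3 | x1) & (x5 | x2 | x1) & (~x5 | ~x2 | x1) & (~x1 | ~x3 | ~x5 | x2) & (~x1 | ~x3 | ~x2 | x5)

~(x3 & (x5 xor x2)) <-> x1
≡ (~(x3 & (x5 xor x2)) -> x1) & (x1 -> ~(x3 & (x5 xor x2)))   — eliminate <->
≡ (~~(x3 & (x5 xor x2)) | x1) & (x1 -> ~(x3 & (x5 xor x2)))   — eliminate ->
≡ (~~(x3 & (x5 | x2) & ~(x5 & x2)) | x1) & (x1 -> ~(x3 & (x5 xor x2)))   — expand xor
≡ (~~(x3 & (x5 | x2) & ~(x5 & x2)) | x1) & (~x1 | ~(x3 & (x5 xor x2)))   — eliminate ->
≡ (~~(x3 & (x5 | x2) & ~(x5 & x2)) | x1) & (~x1 | ~(x3 & (x5 | x2) & ~(x5 & x2)))   — expand xor
≡ ((x3 & (x5 | x2) & ~(x5 & x2)) | x1) & (~x1 | ~(x3 & (x5 | x2) & ~(x5 & x2)))   — double negation
≡ ((x3 & (x5 | x2) & (~x5 | ~x2)) | x1) & (~x1 | ~(x3 & (x5 | x2) & ~(x5 & x2)))   — De Morgan
≡ ((x3 & (x5 | x2) & (~x5 | ~x2)) | x1) & (~x1 | ~x3 | ~(x5 | x2) | ~~(x5 & x2))   — De Morgan
≡ ((x3 & (x5 | x2) & (~x5 | ~x2)) | x1) & (~x1 | ~x3 | (~x5 & ~x2) | ~~(x5 & x2))   — De Morgan
≡ ((x3 & (x5 | x2) & (~x5 | ~x2)) | x1) & (~x1 | ~x3 | (~x5 & ~x2) | (x5 & x2))   — double negation
≡ (x3 | x1) & (x5 | x2 | x1) & (~x5 | ~x2 | x1) & (~x1 | ~x3 | ~x5 | x5) & (~x1 | ~x3 | ~x5 | x2) & (~x1 | ~x3 | ~x2 | x5) & (~x1 | ~x3 | ~x2 | x2)   — distribute | over &
≡ (x3 | x1) & (x5 | x2 | x1) & (~x5 | ~x2 | x1) & (~x1 | ~x3 | ~x5 | x2) & (~x1 | ~x3 | ~x2 | x5)   — simplify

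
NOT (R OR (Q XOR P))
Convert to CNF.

NOT (R OR (Q XOR P))
= NOT (R OR ((Q OR P) AND NOT (Q AND P)))   (expand XOR)
= NOT R AND NOT ((Q OR P) AND NOT (Q AND P))   (De Morgan)
= NOT R AND (NOT (Q OR P) OR NOT NOT (Q AND P))   (De Morgan)
= NOT R AND ((NOT Q AND NOT P) OR NOT NOT (Q AND P))   (De Morgan)
= NOT R AND ((NOT Q AND NOT P) OR (Q AND P))   (double negation)
= NOT R AND (NOT Q OR Q) AND (NOT Q OR P) AND (NOT P OR Q) AND (NOT P OR P)   (distribute OR over AND)
= NOT R AND (NOT Q OR P) AND (NOT P OR Q)   (simplify)

NOT R AND (NOT Q OR P) AND (NOT P OR Q)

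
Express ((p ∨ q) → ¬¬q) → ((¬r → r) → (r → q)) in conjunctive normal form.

((p ∨ q) → ¬¬q) → ((¬r → r) → (r → q))
= ¬((p ∨ q) → ¬¬q) ∨ ((¬r → r) → (r → q))   — eliminate →
= ¬(¬(p ∨ q) ∨ ¬¬q) ∨ ((¬r → r) → (r → q))   — eliminate →
= ¬(¬(p ∨ q) ∨ ¬¬q) ∨ ¬(¬r → r) ∨ (r → q)   — eliminate →
= ¬(¬(p ∨ q) ∨ ¬¬q) ∨ ¬(¬¬r ∨ r) ∨ (r → q)   — eliminate →
= ¬(¬(p ∨ q) ∨ ¬¬q) ∨ ¬(¬¬r ∨ r) ∨ ¬r ∨ q   — eliminate →
= (¬¬(p ∨ q) ∧ ¬¬¬q) ∨ ¬(¬¬r ∨ r) ∨ ¬r ∨ q   — De Morgan
= ((p ∨ q) ∧ ¬¬¬q) ∨ ¬(¬¬r ∨ r) ∨ ¬r ∨ q   — double negation
= ((p ∨ q) ∧ ¬q) ∨ ¬(¬¬r ∨ r) ∨ ¬r ∨ q   — double negation
= ((p ∨ q) ∧ ¬q) ∨ (¬¬¬r ∧ ¬r) ∨ ¬r ∨ q   — De Morgan
= ((p ∨ q) ∧ ¬q) ∨ (¬r ∧ ¬r) ∨ ¬r ∨ q   — double negation
= (p ∨ q ∨ ¬r ∨ ¬r ∨ q) ∧ (p ∨ q ∨ ¬r ∨ ¬r ∨ q) ∧ (¬q ∨ ¬r ∨ ¬r ∨ q) ∧ (¬q ∨ ¬r ∨ ¬r ∨ q)   — distribute ∨ over ∧
= p ∨ q ∨ ¬r   — simplify

p ∨ q ∨ ¬r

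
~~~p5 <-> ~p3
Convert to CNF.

~~~p5 <-> ~p3
= (~~~p5 -> ~p3) & (~p3 -> ~~~p5)   (eliminate <->)
= (~~~~p5 | ~p3) & (~p3 -> ~~~p5)   (eliminate ->)
= (~~~~p5 | ~p3) & (~~p3 | ~~~p5)   (eliminate ->)
= (~~p5 | ~p3) & (~~p3 | ~~~p5)   (double negation)
= (p5 | ~p3) & (~~p3 | ~~~p5)   (double negation)
= (p5 | ~p3) & (p3 | ~~~p5)   (double negation)
= (p5 | ~p3) & (p3 | ~p5)   (double negation)

(p5 | ~p3) & (p3 | ~p5)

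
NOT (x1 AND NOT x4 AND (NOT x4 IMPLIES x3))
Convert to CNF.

NOT x1 OR x4 OR NOT x3

NOT (x1 AND NOT x4 AND (NOT x4 IMPLIES x3))
= NOT (x1 AND NOT x4 AND (NOT NOT x4 OR x3))   — eliminate IMPLIES
= NOT x1 OR NOT NOT x4 OR NOT (NOT NOT x4 OR x3)   — De Morgan
= NOT x1 OR x4 OR NOT (NOT NOT x4 OR x3)   — double negation
= NOT x1 OR x4 OR (NOT NOT NOT x4 AND NOT x3)   — De Morgan
= NOT x1 OR x4 OR (NOT x4 AND NOT x3)   — double negation
= (NOT x1 OR x4 OR NOT x4) AND (NOT x1 OR x4 OR NOT x3)   — distribute OR over AND
= NOT x1 OR x4 OR NOT x3   — simplify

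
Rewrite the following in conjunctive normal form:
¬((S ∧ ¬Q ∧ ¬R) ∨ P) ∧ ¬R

¬((S ∧ ¬Q ∧ ¬R) ∨ P) ∧ ¬R
≡ ¬(S ∧ ¬Q ∧ ¬R) ∧ ¬P ∧ ¬R   [De Morgan]
≡ (¬S ∨ ¬¬Q ∨ ¬¬R) ∧ ¬P ∧ ¬R   [De Morgan]
≡ (¬S ∨ Q ∨ ¬¬R) ∧ ¬P ∧ ¬R   [double negation]
≡ (¬S ∨ Q ∨ R) ∧ ¬P ∧ ¬R   [double negation]

(¬S ∨ Q ∨ R) ∧ ¬P ∧ ¬R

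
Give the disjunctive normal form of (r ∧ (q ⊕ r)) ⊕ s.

(r ∧ (q ⊕ r)) ⊕ s
= (r ∧ (q ⊕ r) ∧ ¬s) ∨ (¬(r ∧ (q ⊕ r)) ∧ s)
= (r ∧ ((q ∧ ¬r) ∨ (¬q ∧ r)) ∧ ¬s) ∨ (¬(r ∧ (q ⊕ r)) ∧ s)
= (r ∧ ((q ∧ ¬r) ∨ (¬q ∧ r)) ∧ ¬s) ∨ (¬(r ∧ ((q ∧ ¬r) ∨ (¬q ∧ r))) ∧ s)
= (r ∧ ((q ∧ ¬r) ∨ (¬q ∧ r)) ∧ ¬s) ∨ ((¬r ∨ ¬((q ∧ ¬r) ∨ (¬q ∧ r))) ∧ s)
= (r ∧ ((q ∧ ¬r) ∨ (¬q ∧ r)) ∧ ¬s) ∨ ((¬r ∨ (¬(q ∧ ¬r) ∧ ¬(¬q ∧ r))) ∧ s)
= (r ∧ ((q ∧ ¬r) ∨ (¬q ∧ r)) ∧ ¬s) ∨ ((¬r ∨ ((¬q ∨ ¬¬r) ∧ ¬(¬q ∧ r))) ∧ s)
= (r ∧ ((q ∧ ¬r) ∨ (¬q ∧ r)) ∧ ¬s) ∨ ((¬r ∨ ((¬q ∨ r) ∧ ¬(¬q ∧ r))) ∧ s)
= (r ∧ ((q ∧ ¬r) ∨ (¬q ∧ r)) ∧ ¬s) ∨ ((¬r ∨ ((¬q ∨ r) ∧ (¬¬q ∨ ¬r))) ∧ s)
= (r ∧ ((q ∧ ¬r) ∨ (¬q ∧ r)) ∧ ¬s) ∨ ((¬r ∨ ((¬q ∨ r) ∧ (q ∨ ¬r))) ∧ s)
= (r ∧ q ∧ ¬r ∧ ¬s) ∨ (r ∧ ¬q ∧ r ∧ ¬s) ∨ (¬r ∧ s) ∨ (¬q ∧ q ∧ s) ∨ (¬q ∧ ¬r ∧ s) ∨ (r ∧ q ∧ s) ∨ (r ∧ ¬r ∧ s)
= (r ∧ ¬q ∧ ¬s) ∨ (¬r ∧ s) ∨ (r ∧ q ∧ s)

(r ∧ ¬q ∧ ¬s) ∨ (¬r ∧ s) ∨ (r ∧ q ∧ s)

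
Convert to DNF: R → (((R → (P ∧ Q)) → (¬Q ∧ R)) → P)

¬R ∨ P

R → (((R → (P ∧ Q)) → (¬Q ∧ R)) → P)
⇔ ¬R ∨ (((R → (P ∧ Q)) → (¬Q ∧ R)) → P)   — eliminate →
⇔ ¬R ∨ ¬((R → (P ∧ Q)) → (¬Q ∧ R)) ∨ P   — eliminate →
⇔ ¬R ∨ ¬(¬(R → (P ∧ Q)) ∨ (¬Q ∧ R)) ∨ P   — eliminate →
⇔ ¬R ∨ ¬(¬(¬R ∨ (P ∧ Q)) ∨ (¬Q ∧ R)) ∨ P   — eliminate →
⇔ ¬R ∨ (¬¬(¬R ∨ (P ∧ Q)) ∧ ¬(¬Q ∧ R)) ∨ P   — De Morgan
⇔ ¬R ∨ ((¬R ∨ (P ∧ Q)) ∧ ¬(¬Q ∧ R)) ∨ P   — double negation
⇔ ¬R ∨ ((¬R ∨ (P ∧ Q)) ∧ (¬¬Q ∨ ¬R)) ∨ P   — De Morgan
⇔ ¬R ∨ ((¬R ∨ (P ∧ Q)) ∧ (Q ∨ ¬R)) ∨ P   — double negation
⇔ ¬R ∨ (¬R ∧ Q) ∨ (¬R ∧ ¬R) ∨ (P ∧ Q ∧ Q) ∨ (P ∧ Q ∧ ¬R) ∨ P   — distribute ∧ over ∨
⇔ ¬R ∨ P   — simplify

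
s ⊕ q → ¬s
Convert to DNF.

q ∧ s ∨ ¬s

s ⊕ q → ¬s
≡ ¬(s ⊕ q) ∨ ¬s   [eliminate →]
≡ ¬(s ∧ ¬q ∨ ¬s ∧ q) ∨ ¬s   [expand ⊕]
≡ ¬(s ∧ ¬q) ∧ ¬(¬s ∧ q) ∨ ¬s   [De Morgan]
≡ (¬s ∨ ¬¬q) ∧ ¬(¬s ∧ q) ∨ ¬s   [De Morgan]
≡ (¬s ∨ q) ∧ ¬(¬s ∧ q) ∨ ¬s   [double negation]
≡ (¬s ∨ q) ∧ (¬¬s ∨ ¬q) ∨ ¬s   [De Morgan]
≡ (¬s ∨ q) ∧ (s ∨ ¬q) ∨ ¬s   [double negation]
≡ ¬s ∧ s ∨ ¬s ∧ ¬q ∨ q ∧ s ∨ q ∧ ¬q ∨ ¬s   [distribute ∧ over ∨]
≡ q ∧ s ∨ ¬s   [simplify]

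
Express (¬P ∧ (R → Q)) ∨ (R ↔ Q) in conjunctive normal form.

(¬P ∨ ¬Q ∨ R) ∧ (¬R ∨ Q)

(¬P ∧ (R → Q)) ∨ (R ↔ Q)
≡ (¬P ∧ (¬R ∨ Q)) ∨ (R ↔ Q)   [eliminate →]
≡ (¬P ∧ (¬R ∨ Q)) ∨ ((R → Q) ∧ (Q → R))   [eliminate ↔]
≡ (¬P ∧ (¬R ∨ Q)) ∨ ((¬R ∨ Q) ∧ (Q → R))   [eliminate →]
≡ (¬P ∧ (¬R ∨ Q)) ∨ ((¬R ∨ Q) ∧ (¬Q ∨ R))   [eliminate →]
≡ (¬P ∨ ¬R ∨ Q) ∧ (¬P ∨ ¬Q ∨ R) ∧ (¬R ∨ Q ∨ ¬R ∨ Q) ∧ (¬R ∨ Q ∨ ¬Q ∨ R)   [distribute ∨ over ∧]
≡ (¬P ∨ ¬Q ∨ R) ∧ (¬R ∨ Q)   [simplify]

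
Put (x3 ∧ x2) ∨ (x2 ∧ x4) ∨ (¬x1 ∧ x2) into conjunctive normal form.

(x3 ∨ x4 ∨ ¬x1) ∧ x2

(x3 ∧ x2) ∨ (x2 ∧ x4) ∨ (¬x1 ∧ x2)
= (x3 ∨ x2 ∨ ¬x1) ∧ (x3 ∨ x2 ∨ x2) ∧ (x3 ∨ x4 ∨ ¬x1) ∧ (x3 ∨ x4 ∨ x2) ∧ (x2 ∨ x2 ∨ ¬x1) ∧ (x2 ∨ x2 ∨ x2) ∧ (x2 ∨ x4 ∨ ¬x1) ∧ (x2 ∨ x4 ∨ x2)   [distribute ∨ over ∧]
= (x3 ∨ x4 ∨ ¬x1) ∧ x2   [simplify]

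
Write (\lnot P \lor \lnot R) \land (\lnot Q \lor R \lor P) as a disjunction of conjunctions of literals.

(\lnot P \land \lnot Q) \lor (\lnot P \land R) \lor (\lnot R \land \lnot Q) \lor (\lnot R \land P)

(\lnot P \lor \lnot R) \land (\lnot Q \lor R \lor P)
≡ (\lnot P \land \lnot Q) \lor (\lnot P \land R) \lor (\lnot P \land P) \lor (\lnot R \land \lnot Q) \lor (\lnot R \land R) \lor (\lnot R \land P)   [distribute \land over \lor]
≡ (\lnot P \land \lnot Q) \lor (\lnot P \land R) \lor (\lnot R \land \lnot Q) \lor (\lnot R \land P)   [simplify]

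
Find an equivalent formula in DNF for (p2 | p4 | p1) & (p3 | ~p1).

(p2 & p3) | (p2 & ~p1) | (p4 & p3) | (p4 & ~p1) | (p1 & p3)

(p2 | p4 | p1) & (p3 | ~p1)
≡ (p2 & p3) | (p2 & ~p1) | (p4 & p3) | (p4 & ~p1) | (p1 & p3) | (p1 & ~p1)
≡ (p2 & p3) | (p2 & ~p1) | (p4 & p3) | (p4 & ~p1) | (p1 & p3)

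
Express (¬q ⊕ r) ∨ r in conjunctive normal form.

(¬q ⊕ r) ∨ r
≡ ((¬q ∨ r) ∧ ¬(¬q ∧ r)) ∨ r   [expand ⊕]
≡ ((¬q ∨ r) ∧ (¬¬q ∨ ¬r)) ∨ r   [De Morgan]
≡ ((¬q ∨ r) ∧ (q ∨ ¬r)) ∨ r   [double negation]
≡ (¬q ∨ r ∨ r) ∧ (q ∨ ¬r ∨ r)   [distribute ∨ over ∧]
≡ ¬q ∨ r   [simplify]

¬q ∨ r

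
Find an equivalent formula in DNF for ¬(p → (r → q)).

¬(p → (r → q))
= ¬(¬p ∨ (r → q))   (eliminate →)
= ¬(¬p ∨ ¬r ∨ q)   (eliminate →)
= ¬¬p ∧ ¬¬r ∧ ¬q   (De Morgan)
= p ∧ ¬¬r ∧ ¬q   (double negation)
= p ∧ r ∧ ¬q   (double negation)

p ∧ r ∧ ¬q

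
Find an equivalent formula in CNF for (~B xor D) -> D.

B | D

(~B xor D) -> D
= ~(~B xor D) | D
= ~((~B | D) & ~(~B & D)) | D
= ~(~B | D) | ~~(~B & D) | D
= (~~B & ~D) | ~~(~B & D) | D
= (B & ~D) | ~~(~B & D) | D
= (B & ~D) | (~B & D) | D
= (B | ~B | D) & (B | D | D) & (~D | ~B | D) & (~D | D | D)
= B | D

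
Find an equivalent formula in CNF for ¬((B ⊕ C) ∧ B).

¬B ∨ C

¬((B ⊕ C) ∧ B)
⇔ ¬((B ∨ C) ∧ ¬(B ∧ C) ∧ B)   [expand ⊕]
⇔ ¬(B ∨ C) ∨ ¬¬(B ∧ C) ∨ ¬B   [De Morgan]
⇔ (¬B ∧ ¬C) ∨ ¬¬(B ∧ C) ∨ ¬B   [De Morgan]
⇔ (¬B ∧ ¬C) ∨ (B ∧ C) ∨ ¬B   [double negation]
⇔ (¬B ∨ B ∨ ¬B) ∧ (¬B ∨ C ∨ ¬B) ∧ (¬C ∨ B ∨ ¬B) ∧ (¬C ∨ C ∨ ¬B)   [distribute ∨ over ∧]
⇔ ¬B ∨ C   [simplify]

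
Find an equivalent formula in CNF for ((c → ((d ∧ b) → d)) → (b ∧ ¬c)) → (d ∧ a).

((c → ((d ∧ b) → d)) → (b ∧ ¬c)) → (d ∧ a)
≡ ¬((c → ((d ∧ b) → d)) → (b ∧ ¬c)) ∨ (d ∧ a)   [eliminate →]
≡ ¬(¬(c → ((d ∧ b) → d)) ∨ (b ∧ ¬c)) ∨ (d ∧ a)   [eliminate →]
≡ ¬(¬(¬c ∨ ((d ∧ b) → d)) ∨ (b ∧ ¬c)) ∨ (d ∧ a)   [eliminate →]
≡ ¬(¬(¬c ∨ ¬(d ∧ b) ∨ d) ∨ (b ∧ ¬c)) ∨ (d ∧ a)   [eliminate →]
≡ (¬¬(¬c ∨ ¬(d ∧ b) ∨ d) ∧ ¬(b ∧ ¬c)) ∨ (d ∧ a)   [De Morgan]
≡ ((¬c ∨ ¬(d ∧ b) ∨ d) ∧ ¬(b ∧ ¬c)) ∨ (d ∧ a)   [double negation]
≡ ((¬c ∨ ¬d ∨ ¬b ∨ d) ∧ ¬(b ∧ ¬c)) ∨ (d ∧ a)   [De Morgan]
≡ ((¬c ∨ ¬d ∨ ¬b ∨ d) ∧ (¬b ∨ ¬¬c)) ∨ (d ∧ a)   [De Morgan]
≡ ((¬c ∨ ¬d ∨ ¬b ∨ d) ∧ (¬b ∨ c)) ∨ (d ∧ a)   [double negation]
≡ (¬c ∨ ¬d ∨ ¬b ∨ d ∨ d) ∧ (¬c ∨ ¬d ∨ ¬b ∨ d ∨ a) ∧ (¬b ∨ c ∨ d) ∧ (¬b ∨ c ∨ a)   [distribute ∨ over ∧]
≡ (¬b ∨ c ∨ d) ∧ (¬b ∨ c ∨ a)   [simplify]

(¬b ∨ c ∨ d) ∧ (¬b ∨ c ∨ a)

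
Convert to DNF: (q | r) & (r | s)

(q & s) | r

(q | r) & (r | s)
≡ (q & r) | (q & s) | (r & r) | (r & s)   (distribute & over |)
≡ (q & s) | r   (simplify)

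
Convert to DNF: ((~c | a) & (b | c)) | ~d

((~c | a) & (b | c)) | ~d
≡ (~c & b) | (~c & c) | (a & b) | (a & c) | ~d
≡ (~c & b) | (a & b) | (a & c) | ~d

(~c & b) | (a & b) | (a & c) | ~d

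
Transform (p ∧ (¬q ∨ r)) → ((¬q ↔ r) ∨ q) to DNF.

¬p ∨ (r ∧ ¬q) ∨ q

(p ∧ (¬q ∨ r)) → ((¬q ↔ r) ∨ q)
⇔ ¬(p ∧ (¬q ∨ r)) ∨ (¬q ↔ r) ∨ q   [eliminate →]
⇔ ¬(p ∧ (¬q ∨ r)) ∨ ((¬q → r) ∧ (r → ¬q)) ∨ q   [eliminate ↔]
⇔ ¬(p ∧ (¬q ∨ r)) ∨ ((¬¬q ∨ r) ∧ (r → ¬q)) ∨ q   [eliminate →]
⇔ ¬(p ∧ (¬q ∨ r)) ∨ ((¬¬q ∨ r) ∧ (¬r ∨ ¬q)) ∨ q   [eliminate →]
⇔ ¬p ∨ ¬(¬q ∨ r) ∨ ((¬¬q ∨ r) ∧ (¬r ∨ ¬q)) ∨ q   [De Morgan]
⇔ ¬p ∨ (¬¬q ∧ ¬r) ∨ ((¬¬q ∨ r) ∧ (¬r ∨ ¬q)) ∨ q   [De Morgan]
⇔ ¬p ∨ (q ∧ ¬r) ∨ ((¬¬q ∨ r) ∧ (¬r ∨ ¬q)) ∨ q   [double negation]
⇔ ¬p ∨ (q ∧ ¬r) ∨ ((q ∨ r) ∧ (¬r ∨ ¬q)) ∨ q   [double negation]
⇔ ¬p ∨ (q ∧ ¬r) ∨ (q ∧ ¬r) ∨ (q ∧ ¬q) ∨ (r ∧ ¬r) ∨ (r ∧ ¬q) ∨ q   [distribute ∧ over ∨]
⇔ ¬p ∨ (r ∧ ¬q) ∨ q   [simplify]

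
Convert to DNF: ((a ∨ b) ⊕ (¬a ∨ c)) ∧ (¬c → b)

(a ∧ ¬c ∧ b) ∨ (¬a ∧ ¬b ∧ c)

((a ∨ b) ⊕ (¬a ∨ c)) ∧ (¬c → b)
≡ (((a ∨ b) ∧ ¬(¬a ∨ c)) ∨ (¬(a ∨ b) ∧ (¬a ∨ c))) ∧ (¬c → b)   (expand ⊕)
≡ (((a ∨ b) ∧ ¬(¬a ∨ c)) ∨ (¬(a ∨ b) ∧ (¬a ∨ c))) ∧ (¬¬c ∨ b)   (eliminate →)
≡ (((a ∨ b) ∧ ¬¬a ∧ ¬c) ∨ (¬(a ∨ b) ∧ (¬a ∨ c))) ∧ (¬¬c ∨ b)   (De Morgan)
≡ (((a ∨ b) ∧ a ∧ ¬c) ∨ (¬(a ∨ b) ∧ (¬a ∨ c))) ∧ (¬¬c ∨ b)   (double negation)
≡ (((a ∨ b) ∧ a ∧ ¬c) ∨ (¬a ∧ ¬b ∧ (¬a ∨ c))) ∧ (¬¬c ∨ b)   (De Morgan)
≡ (((a ∨ b) ∧ a ∧ ¬c) ∨ (¬a ∧ ¬b ∧ (¬a ∨ c))) ∧ (c ∨ b)   (double negation)
≡ (a ∧ a ∧ ¬c ∧ c) ∨ (a ∧ a ∧ ¬c ∧ b) ∨ (b ∧ a ∧ ¬c ∧ c) ∨ (b ∧ a ∧ ¬c ∧ b) ∨ (¬a ∧ ¬b ∧ ¬a ∧ c) ∨ (¬a ∧ ¬b ∧ ¬a ∧ b) ∨ (¬a ∧ ¬b ∧ c ∧ c) ∨ (¬a ∧ ¬b ∧ c ∧ b)   (distribute ∧ over ∨)
≡ (a ∧ ¬c ∧ b) ∨ (¬a ∧ ¬b ∧ c)   (simplify)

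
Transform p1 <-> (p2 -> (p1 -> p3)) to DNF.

p1 <-> (p2 -> (p1 -> p3))
= (p1 -> (p2 -> (p1 -> p3))) & ((p2 -> (p1 -> p3)) -> p1)   — eliminate <->
= (~p1 | (p2 -> (p1 -> p3))) & ((p2 -> (p1 -> p3)) -> p1)   — eliminate ->
= (~p1 | ~p2 | (p1 -> p3)) & ((p2 -> (p1 -> p3)) -> p1)   — eliminate ->
= (~p1 | ~p2 | ~p1 | p3) & ((p2 -> (p1 -> p3)) -> p1)   — eliminate ->
= (~p1 | ~p2 | ~p1 | p3) & (~(p2 -> (p1 -> p3)) | p1)   — eliminate ->
= (~p1 | ~p2 | ~p1 | p3) & (~(~p2 | (p1 -> p3)) | p1)   — eliminate ->
= (~p1 | ~p2 | ~p1 | p3) & (~(~p2 | ~p1 | p3) | p1)   — eliminate ->
= (~p1 | ~p2 | ~p1 | p3) & ((~~p2 & ~~p1 & ~p3) | p1)   — De Morgan
= (~p1 | ~p2 | ~p1 | p3) & ((p2 & ~~p1 & ~p3) | p1)   — double negation
= (~p1 | ~p2 | ~p1 | p3) & ((p2 & p1 & ~p3) | p1)   — double negation
= (~p1 & p2 & p1 & ~p3) | (~p1 & p1) | (~p2 & p2 & p1 & ~p3) | (~p2 & p1) | (~p1 & p2 & p1 & ~p3) | (~p1 & p1) | (p3 & p2 & p1 & ~p3) | (p3 & p1)   — distribute & over |
= (~p2 & p1) | (p3 & p1)   — simplify

(~p2 & p1) | (p3 & p1)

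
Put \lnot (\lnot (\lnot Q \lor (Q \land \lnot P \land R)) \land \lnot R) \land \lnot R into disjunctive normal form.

\lnot Q \land \lnot R

\lnot (\lnot (\lnot Q \lor (Q \land \lnot P \land R)) \land \lnot R) \land \lnot R
≡ (\lnot \lnot (\lnot Q \lor (Q \land \lnot P \land R)) \lor \lnot \lnot R) \land \lnot R   (De Morgan)
≡ (\lnot Q \lor (Q \land \lnot P \land R) \lor \lnot \lnot R) \land \lnot R   (double negation)
≡ (\lnot Q \lor (Q \land \lnot P \land R) \lor R) \land \lnot R   (double negation)
≡ (\lnot Q \land \lnot R) \lor (Q \land \lnot P \land R \land \lnot R) \lor (R \land \lnot R)   (distribute \land over \lor)
≡ \lnot Q \land \lnot R   (simplify)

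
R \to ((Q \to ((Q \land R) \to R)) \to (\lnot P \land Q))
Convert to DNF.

R \to ((Q \to ((Q \land R) \to R)) \to (\lnot P \land Q))
= \lnot R \lor ((Q \to ((Q \land R) \to R)) \to (\lnot P \land Q))   (eliminate \to)
= \lnot R \lor \lnot (Q \to ((Q \land R) \to R)) \lor (\lnot P \land Q)   (eliminate \to)
= \lnot R \lor \lnot (\lnot Q \lor ((Q \land R) \to R)) \lor (\lnot P \land Q)   (eliminate \to)
= \lnot R \lor \lnot (\lnot Q \lor \lnot (Q \land R) \lor R) \lor (\lnot P \land Q)   (eliminate \to)
= \lnot R \lor (\lnot \lnot Q \land \lnot \lnot (Q \land R) \land \lnot R) \lor (\lnot P \land Q)   (De Morgan)
= \lnot R \lor (Q \land \lnot \lnot (Q \land R) \land \lnot R) \lor (\lnot P \land Q)   (double negation)
= \lnot R \lor (Q \land Q \land R \land \lnot R) \lor (\lnot P \land Q)   (double negation)
= \lnot R \lor (\lnot P \land Q)   (simplify)

\lnot R \lor (\lnot P \land Q)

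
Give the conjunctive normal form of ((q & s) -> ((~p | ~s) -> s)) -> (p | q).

q | p

((q & s) -> ((~p | ~s) -> s)) -> (p | q)
≡ ~((q & s) -> ((~p | ~s) -> s)) | p | q   (eliminate ->)
≡ ~(~(q & s) | ((~p | ~s) -> s)) | p | q   (eliminate ->)
≡ ~(~(q & s) | ~(~p | ~s) | s) | p | q   (eliminate ->)
≡ (~~(q & s) & ~~(~p | ~s) & ~s) | p | q   (De Morgan)
≡ (q & s & ~~(~p | ~s) & ~s) | p | q   (double negation)
≡ (q & s & (~p | ~s) & ~s) | p | q   (double negation)
≡ (q | p | q) & (s | p | q) & (~p | ~s | p | q) & (~s | p | q)   (distribute | over &)
≡ q | p   (simplify)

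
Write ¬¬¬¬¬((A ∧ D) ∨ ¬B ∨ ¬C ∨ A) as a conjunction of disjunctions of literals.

¬¬¬¬¬((A ∧ D) ∨ ¬B ∨ ¬C ∨ A)
≡ ¬¬¬((A ∧ D) ∨ ¬B ∨ ¬C ∨ A)   [double negation]
≡ ¬((A ∧ D) ∨ ¬B ∨ ¬C ∨ A)   [double negation]
≡ ¬(A ∧ D) ∧ ¬¬B ∧ ¬¬C ∧ ¬A   [De Morgan]
≡ (¬A ∨ ¬D) ∧ ¬¬B ∧ ¬¬C ∧ ¬A   [De Morgan]
≡ (¬A ∨ ¬D) ∧ B ∧ ¬¬C ∧ ¬A   [double negation]
≡ (¬A ∨ ¬D) ∧ B ∧ C ∧ ¬A   [double negation]
≡ B ∧ C ∧ ¬A   [simplify]

B ∧ C ∧ ¬A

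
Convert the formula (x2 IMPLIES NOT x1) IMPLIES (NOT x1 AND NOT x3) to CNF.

(x2 OR NOT x1) AND (x2 OR NOT x3) AND (x1 OR NOT x3)

(x2 IMPLIES NOT x1) IMPLIES (NOT x1 AND NOT x3)
= NOT (x2 IMPLIES NOT x1) OR (NOT x1 AND NOT x3)
= NOT (NOT x2 OR NOT x1) OR (NOT x1 AND NOT x3)
= (NOT NOT x2 AND NOT NOT x1) OR (NOT x1 AND NOT x3)
= (x2 AND NOT NOT x1) OR (NOT x1 AND NOT x3)
= (x2 AND x1) OR (NOT x1 AND NOT x3)
= (x2 OR NOT x1) AND (x2 OR NOT x3) AND (x1 OR NOT x1) AND (x1 OR NOT x3)
= (x2 OR NOT x1) AND (x2 OR NOT x3) AND (x1 OR NOT x3)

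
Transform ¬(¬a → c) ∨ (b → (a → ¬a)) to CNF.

¬(¬a → c) ∨ (b → (a → ¬a))
= ¬(¬¬a ∨ c) ∨ (b → (a → ¬a))   — eliminate →
= ¬(¬¬a ∨ c) ∨ ¬b ∨ (a → ¬a)   — eliminate →
= ¬(¬¬a ∨ c) ∨ ¬b ∨ ¬a ∨ ¬a   — eliminate →
= (¬¬¬a ∧ ¬c) ∨ ¬b ∨ ¬a ∨ ¬a   — De Morgan
= (¬a ∧ ¬c) ∨ ¬b ∨ ¬a ∨ ¬a   — double negation
= (¬a ∨ ¬b ∨ ¬a ∨ ¬a) ∧ (¬c ∨ ¬b ∨ ¬a ∨ ¬a)   — distribute ∨ over ∧
= ¬a ∨ ¬b   — simplify

¬a ∨ ¬b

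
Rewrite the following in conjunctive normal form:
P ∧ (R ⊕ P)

P ∧ (¬R ∨ ¬P)

P ∧ (R ⊕ P)
≡ P ∧ (R ∨ P) ∧ ¬(R ∧ P)   [expand ⊕]
≡ P ∧ (R ∨ P) ∧ (¬R ∨ ¬P)   [De Morgan]
≡ P ∧ (¬R ∨ ¬P)   [simplify]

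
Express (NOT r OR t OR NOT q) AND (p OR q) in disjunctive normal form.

(NOT r AND p) OR (NOT r AND q) OR (t AND p) OR (t AND q) OR (NOT q AND p)

(NOT r OR t OR NOT q) AND (p OR q)
≡ (NOT r AND p) OR (NOT r AND q) OR (t AND p) OR (t AND q) OR (NOT q AND p) OR (NOT q AND q)
≡ (NOT r AND p) OR (NOT r AND q) OR (t AND p) OR (t AND q) OR (NOT q AND p)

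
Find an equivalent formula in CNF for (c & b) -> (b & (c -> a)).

~c | ~b | a

(c & b) -> (b & (c -> a))
⇔ ~(c & b) | (b & (c -> a))   — eliminate ->
⇔ ~(c & b) | (b & (~c | a))   — eliminate ->
⇔ ~c | ~b | (b & (~c | a))   — De Morgan
⇔ (~c | ~b | b) & (~c | ~b | ~c | a)   — distribute | over &
⇔ ~c | ~b | a   — simplify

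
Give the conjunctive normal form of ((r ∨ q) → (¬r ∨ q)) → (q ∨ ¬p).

r ∨ q ∨ ¬p

((r ∨ q) → (¬r ∨ q)) → (q ∨ ¬p)
= ¬((r ∨ q) → (¬r ∨ q)) ∨ q ∨ ¬p   [eliminate →]
= ¬(¬(r ∨ q) ∨ ¬r ∨ q) ∨ q ∨ ¬p   [eliminate →]
= (¬¬(r ∨ q) ∧ ¬¬r ∧ ¬q) ∨ q ∨ ¬p   [De Morgan]
= ((r ∨ q) ∧ ¬¬r ∧ ¬q) ∨ q ∨ ¬p   [double negation]
= ((r ∨ q) ∧ r ∧ ¬q) ∨ q ∨ ¬p   [double negation]
= (r ∨ q ∨ q ∨ ¬p) ∧ (r ∨ q ∨ ¬p) ∧ (¬q ∨ q ∨ ¬p)   [distribute ∨ over ∧]
= r ∨ q ∨ ¬p   [simplify]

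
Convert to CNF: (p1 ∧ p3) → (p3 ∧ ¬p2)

(p1 ∧ p3) → (p3 ∧ ¬p2)
= ¬(p1 ∧ p3) ∨ (p3 ∧ ¬p2)
= ¬p1 ∨ ¬p3 ∨ (p3 ∧ ¬p2)
= (¬p1 ∨ ¬p3 ∨ p3) ∧ (¬p1 ∨ ¬p3 ∨ ¬p2)
= ¬p1 ∨ ¬p3 ∨ ¬p2

¬p1 ∨ ¬p3 ∨ ¬p2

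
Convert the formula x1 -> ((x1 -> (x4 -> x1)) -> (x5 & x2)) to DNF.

x1 -> ((x1 -> (x4 -> x1)) -> (x5 & x2))
≡ ~x1 | ((x1 -> (x4 -> x1)) -> (x5 & x2))   — eliminate ->
≡ ~x1 | ~(x1 -> (x4 -> x1)) | (x5 & x2)   — eliminate ->
≡ ~x1 | ~(~x1 | (x4 -> x1)) | (x5 & x2)   — eliminate ->
≡ ~x1 | ~(~x1 | ~x4 | x1) | (x5 & x2)   — eliminate ->
≡ ~x1 | (~~x1 & ~~x4 & ~x1) | (x5 & x2)   — De Morgan
≡ ~x1 | (x1 & ~~x4 & ~x1) | (x5 & x2)   — double negation
≡ ~x1 | (x1 & x4 & ~x1) | (x5 & x2)   — double negation
≡ ~x1 | (x5 & x2)   — simplify

~x1 | (x5 & x2)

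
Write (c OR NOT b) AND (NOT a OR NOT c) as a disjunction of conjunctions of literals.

(c OR NOT b) AND (NOT a OR NOT c)
≡ (c AND NOT a) OR (c AND NOT c) OR (NOT b AND NOT a) OR (NOT b AND NOT c)   [distribute AND over OR]
≡ (c AND NOT a) OR (NOT b AND NOT a) OR (NOT b AND NOT c)   [simplify]

(c AND NOT a) OR (NOT b AND NOT a) OR (NOT b AND NOT c)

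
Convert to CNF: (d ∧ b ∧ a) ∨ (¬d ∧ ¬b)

(d ∧ b ∧ a) ∨ (¬d ∧ ¬b)
≡ (d ∨ ¬d) ∧ (d ∨ ¬b) ∧ (b ∨ ¬d) ∧ (b ∨ ¬b) ∧ (a ∨ ¬d) ∧ (a ∨ ¬b)   — distribute ∨ over ∧
≡ (d ∨ ¬b) ∧ (b ∨ ¬d) ∧ (a ∨ ¬d) ∧ (a ∨ ¬b)   — simplify

(d ∨ ¬b) ∧ (b ∨ ¬d) ∧ (a ∨ ¬d) ∧ (a ∨ ¬b)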